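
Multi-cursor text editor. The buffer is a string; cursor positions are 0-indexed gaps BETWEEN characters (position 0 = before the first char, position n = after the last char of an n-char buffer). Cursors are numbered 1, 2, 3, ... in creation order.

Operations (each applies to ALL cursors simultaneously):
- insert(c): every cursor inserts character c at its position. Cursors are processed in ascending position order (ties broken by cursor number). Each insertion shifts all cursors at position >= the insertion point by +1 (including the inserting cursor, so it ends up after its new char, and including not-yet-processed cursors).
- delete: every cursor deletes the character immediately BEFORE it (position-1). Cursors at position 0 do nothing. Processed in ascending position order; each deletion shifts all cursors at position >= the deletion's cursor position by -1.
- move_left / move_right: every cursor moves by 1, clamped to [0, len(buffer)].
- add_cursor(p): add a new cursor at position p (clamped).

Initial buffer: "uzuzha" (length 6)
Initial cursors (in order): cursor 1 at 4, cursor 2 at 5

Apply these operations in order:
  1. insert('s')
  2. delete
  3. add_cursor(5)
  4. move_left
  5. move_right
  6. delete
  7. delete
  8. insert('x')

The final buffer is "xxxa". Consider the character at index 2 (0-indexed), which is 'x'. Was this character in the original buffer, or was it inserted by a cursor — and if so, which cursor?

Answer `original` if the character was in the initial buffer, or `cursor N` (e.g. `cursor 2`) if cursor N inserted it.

Answer: cursor 3

Derivation:
After op 1 (insert('s')): buffer="uzuzshsa" (len 8), cursors c1@5 c2@7, authorship ....1.2.
After op 2 (delete): buffer="uzuzha" (len 6), cursors c1@4 c2@5, authorship ......
After op 3 (add_cursor(5)): buffer="uzuzha" (len 6), cursors c1@4 c2@5 c3@5, authorship ......
After op 4 (move_left): buffer="uzuzha" (len 6), cursors c1@3 c2@4 c3@4, authorship ......
After op 5 (move_right): buffer="uzuzha" (len 6), cursors c1@4 c2@5 c3@5, authorship ......
After op 6 (delete): buffer="uza" (len 3), cursors c1@2 c2@2 c3@2, authorship ...
After op 7 (delete): buffer="a" (len 1), cursors c1@0 c2@0 c3@0, authorship .
After op 8 (insert('x')): buffer="xxxa" (len 4), cursors c1@3 c2@3 c3@3, authorship 123.
Authorship (.=original, N=cursor N): 1 2 3 .
Index 2: author = 3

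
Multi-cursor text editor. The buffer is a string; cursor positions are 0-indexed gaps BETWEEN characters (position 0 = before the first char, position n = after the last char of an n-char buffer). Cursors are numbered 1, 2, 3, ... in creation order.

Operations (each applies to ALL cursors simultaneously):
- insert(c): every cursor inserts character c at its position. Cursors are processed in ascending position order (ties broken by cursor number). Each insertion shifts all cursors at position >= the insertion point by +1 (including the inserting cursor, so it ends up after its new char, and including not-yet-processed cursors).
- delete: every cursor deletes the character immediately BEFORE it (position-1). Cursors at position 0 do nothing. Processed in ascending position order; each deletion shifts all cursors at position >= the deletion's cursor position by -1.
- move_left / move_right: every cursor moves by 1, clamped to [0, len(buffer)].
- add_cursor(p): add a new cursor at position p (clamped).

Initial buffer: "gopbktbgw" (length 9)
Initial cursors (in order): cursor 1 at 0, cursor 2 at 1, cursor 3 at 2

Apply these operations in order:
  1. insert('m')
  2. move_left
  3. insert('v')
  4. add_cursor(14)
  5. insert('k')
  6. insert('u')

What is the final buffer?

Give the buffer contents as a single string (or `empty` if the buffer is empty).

After op 1 (insert('m')): buffer="mgmompbktbgw" (len 12), cursors c1@1 c2@3 c3@5, authorship 1.2.3.......
After op 2 (move_left): buffer="mgmompbktbgw" (len 12), cursors c1@0 c2@2 c3@4, authorship 1.2.3.......
After op 3 (insert('v')): buffer="vmgvmovmpbktbgw" (len 15), cursors c1@1 c2@4 c3@7, authorship 11.22.33.......
After op 4 (add_cursor(14)): buffer="vmgvmovmpbktbgw" (len 15), cursors c1@1 c2@4 c3@7 c4@14, authorship 11.22.33.......
After op 5 (insert('k')): buffer="vkmgvkmovkmpbktbgkw" (len 19), cursors c1@2 c2@6 c3@10 c4@18, authorship 111.222.333......4.
After op 6 (insert('u')): buffer="vkumgvkumovkumpbktbgkuw" (len 23), cursors c1@3 c2@8 c3@13 c4@22, authorship 1111.2222.3333......44.

Answer: vkumgvkumovkumpbktbgkuw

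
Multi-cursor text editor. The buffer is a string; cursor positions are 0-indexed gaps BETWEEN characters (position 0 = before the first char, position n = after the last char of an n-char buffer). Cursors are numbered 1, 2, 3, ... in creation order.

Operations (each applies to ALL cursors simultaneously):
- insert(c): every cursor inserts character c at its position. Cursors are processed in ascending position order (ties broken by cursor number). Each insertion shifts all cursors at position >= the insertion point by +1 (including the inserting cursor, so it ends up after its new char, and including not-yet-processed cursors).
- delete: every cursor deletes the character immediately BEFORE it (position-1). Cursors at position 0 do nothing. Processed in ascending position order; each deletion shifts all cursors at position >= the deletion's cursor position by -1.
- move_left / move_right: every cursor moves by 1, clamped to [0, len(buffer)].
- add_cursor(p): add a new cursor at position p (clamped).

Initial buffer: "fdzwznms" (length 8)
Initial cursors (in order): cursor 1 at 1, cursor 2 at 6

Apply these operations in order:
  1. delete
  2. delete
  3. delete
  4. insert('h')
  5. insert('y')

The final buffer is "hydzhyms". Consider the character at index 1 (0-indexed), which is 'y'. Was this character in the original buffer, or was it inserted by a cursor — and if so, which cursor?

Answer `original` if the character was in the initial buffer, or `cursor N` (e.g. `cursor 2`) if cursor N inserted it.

After op 1 (delete): buffer="dzwzms" (len 6), cursors c1@0 c2@4, authorship ......
After op 2 (delete): buffer="dzwms" (len 5), cursors c1@0 c2@3, authorship .....
After op 3 (delete): buffer="dzms" (len 4), cursors c1@0 c2@2, authorship ....
After op 4 (insert('h')): buffer="hdzhms" (len 6), cursors c1@1 c2@4, authorship 1..2..
After op 5 (insert('y')): buffer="hydzhyms" (len 8), cursors c1@2 c2@6, authorship 11..22..
Authorship (.=original, N=cursor N): 1 1 . . 2 2 . .
Index 1: author = 1

Answer: cursor 1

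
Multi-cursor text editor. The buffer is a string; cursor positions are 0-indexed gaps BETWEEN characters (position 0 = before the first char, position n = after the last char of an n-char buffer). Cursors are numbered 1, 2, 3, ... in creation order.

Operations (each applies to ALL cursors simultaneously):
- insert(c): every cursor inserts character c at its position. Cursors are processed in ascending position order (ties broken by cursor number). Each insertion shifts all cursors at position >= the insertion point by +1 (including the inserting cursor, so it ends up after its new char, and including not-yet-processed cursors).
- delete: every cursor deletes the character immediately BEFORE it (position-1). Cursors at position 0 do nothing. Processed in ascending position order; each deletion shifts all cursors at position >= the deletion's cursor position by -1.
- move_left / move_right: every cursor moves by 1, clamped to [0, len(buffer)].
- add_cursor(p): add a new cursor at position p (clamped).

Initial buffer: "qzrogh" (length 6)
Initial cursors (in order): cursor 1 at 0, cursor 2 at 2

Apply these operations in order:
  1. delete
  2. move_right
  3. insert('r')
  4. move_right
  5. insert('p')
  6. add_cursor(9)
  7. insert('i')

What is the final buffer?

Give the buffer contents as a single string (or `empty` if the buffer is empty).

After op 1 (delete): buffer="qrogh" (len 5), cursors c1@0 c2@1, authorship .....
After op 2 (move_right): buffer="qrogh" (len 5), cursors c1@1 c2@2, authorship .....
After op 3 (insert('r')): buffer="qrrrogh" (len 7), cursors c1@2 c2@4, authorship .1.2...
After op 4 (move_right): buffer="qrrrogh" (len 7), cursors c1@3 c2@5, authorship .1.2...
After op 5 (insert('p')): buffer="qrrpropgh" (len 9), cursors c1@4 c2@7, authorship .1.12.2..
After op 6 (add_cursor(9)): buffer="qrrpropgh" (len 9), cursors c1@4 c2@7 c3@9, authorship .1.12.2..
After op 7 (insert('i')): buffer="qrrpiropighi" (len 12), cursors c1@5 c2@9 c3@12, authorship .1.112.22..3

Answer: qrrpiropighi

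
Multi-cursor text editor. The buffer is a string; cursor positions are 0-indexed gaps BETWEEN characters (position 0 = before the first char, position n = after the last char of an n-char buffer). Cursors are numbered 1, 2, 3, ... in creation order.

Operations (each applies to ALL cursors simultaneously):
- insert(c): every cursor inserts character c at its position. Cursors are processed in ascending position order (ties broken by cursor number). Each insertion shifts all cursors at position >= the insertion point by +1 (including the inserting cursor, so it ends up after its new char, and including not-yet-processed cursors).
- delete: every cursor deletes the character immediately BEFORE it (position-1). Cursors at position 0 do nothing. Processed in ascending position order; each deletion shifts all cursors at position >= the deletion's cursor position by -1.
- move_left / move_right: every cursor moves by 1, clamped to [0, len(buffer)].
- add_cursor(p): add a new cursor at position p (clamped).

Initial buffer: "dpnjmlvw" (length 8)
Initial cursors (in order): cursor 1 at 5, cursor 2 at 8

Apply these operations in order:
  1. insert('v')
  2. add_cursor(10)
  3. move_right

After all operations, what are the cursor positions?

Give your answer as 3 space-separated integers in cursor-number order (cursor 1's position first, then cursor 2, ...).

After op 1 (insert('v')): buffer="dpnjmvlvwv" (len 10), cursors c1@6 c2@10, authorship .....1...2
After op 2 (add_cursor(10)): buffer="dpnjmvlvwv" (len 10), cursors c1@6 c2@10 c3@10, authorship .....1...2
After op 3 (move_right): buffer="dpnjmvlvwv" (len 10), cursors c1@7 c2@10 c3@10, authorship .....1...2

Answer: 7 10 10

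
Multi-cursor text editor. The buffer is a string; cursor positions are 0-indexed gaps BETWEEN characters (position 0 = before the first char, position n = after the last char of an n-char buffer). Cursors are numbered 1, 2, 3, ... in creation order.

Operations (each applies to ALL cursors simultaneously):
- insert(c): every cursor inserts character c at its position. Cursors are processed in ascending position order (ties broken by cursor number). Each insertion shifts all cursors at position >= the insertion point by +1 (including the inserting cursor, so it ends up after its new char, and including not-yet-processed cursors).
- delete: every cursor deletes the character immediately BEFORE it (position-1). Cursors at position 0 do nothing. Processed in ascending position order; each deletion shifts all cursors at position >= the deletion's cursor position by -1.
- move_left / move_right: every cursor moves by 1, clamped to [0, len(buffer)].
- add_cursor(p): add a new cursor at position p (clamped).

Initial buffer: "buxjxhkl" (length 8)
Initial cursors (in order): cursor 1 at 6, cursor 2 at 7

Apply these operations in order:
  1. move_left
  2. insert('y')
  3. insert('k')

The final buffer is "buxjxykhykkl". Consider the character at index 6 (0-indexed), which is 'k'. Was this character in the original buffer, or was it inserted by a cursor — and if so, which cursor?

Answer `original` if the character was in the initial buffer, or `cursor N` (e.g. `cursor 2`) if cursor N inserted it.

Answer: cursor 1

Derivation:
After op 1 (move_left): buffer="buxjxhkl" (len 8), cursors c1@5 c2@6, authorship ........
After op 2 (insert('y')): buffer="buxjxyhykl" (len 10), cursors c1@6 c2@8, authorship .....1.2..
After op 3 (insert('k')): buffer="buxjxykhykkl" (len 12), cursors c1@7 c2@10, authorship .....11.22..
Authorship (.=original, N=cursor N): . . . . . 1 1 . 2 2 . .
Index 6: author = 1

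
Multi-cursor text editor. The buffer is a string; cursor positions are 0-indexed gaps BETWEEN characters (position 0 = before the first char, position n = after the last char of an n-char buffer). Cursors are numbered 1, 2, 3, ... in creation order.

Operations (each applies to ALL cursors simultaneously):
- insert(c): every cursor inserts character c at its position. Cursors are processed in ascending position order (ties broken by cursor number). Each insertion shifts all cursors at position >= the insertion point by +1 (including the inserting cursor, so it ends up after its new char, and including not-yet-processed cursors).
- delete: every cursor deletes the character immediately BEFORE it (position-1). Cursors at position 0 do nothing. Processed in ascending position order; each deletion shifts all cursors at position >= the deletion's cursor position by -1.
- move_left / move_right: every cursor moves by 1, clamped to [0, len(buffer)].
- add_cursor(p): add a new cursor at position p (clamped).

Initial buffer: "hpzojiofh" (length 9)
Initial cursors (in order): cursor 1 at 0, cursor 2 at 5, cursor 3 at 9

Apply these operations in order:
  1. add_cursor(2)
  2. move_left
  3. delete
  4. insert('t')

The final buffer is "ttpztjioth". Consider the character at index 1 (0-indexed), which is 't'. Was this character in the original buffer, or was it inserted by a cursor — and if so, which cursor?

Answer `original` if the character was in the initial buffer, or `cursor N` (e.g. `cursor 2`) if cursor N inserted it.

Answer: cursor 4

Derivation:
After op 1 (add_cursor(2)): buffer="hpzojiofh" (len 9), cursors c1@0 c4@2 c2@5 c3@9, authorship .........
After op 2 (move_left): buffer="hpzojiofh" (len 9), cursors c1@0 c4@1 c2@4 c3@8, authorship .........
After op 3 (delete): buffer="pzjioh" (len 6), cursors c1@0 c4@0 c2@2 c3@5, authorship ......
After op 4 (insert('t')): buffer="ttpztjioth" (len 10), cursors c1@2 c4@2 c2@5 c3@9, authorship 14..2...3.
Authorship (.=original, N=cursor N): 1 4 . . 2 . . . 3 .
Index 1: author = 4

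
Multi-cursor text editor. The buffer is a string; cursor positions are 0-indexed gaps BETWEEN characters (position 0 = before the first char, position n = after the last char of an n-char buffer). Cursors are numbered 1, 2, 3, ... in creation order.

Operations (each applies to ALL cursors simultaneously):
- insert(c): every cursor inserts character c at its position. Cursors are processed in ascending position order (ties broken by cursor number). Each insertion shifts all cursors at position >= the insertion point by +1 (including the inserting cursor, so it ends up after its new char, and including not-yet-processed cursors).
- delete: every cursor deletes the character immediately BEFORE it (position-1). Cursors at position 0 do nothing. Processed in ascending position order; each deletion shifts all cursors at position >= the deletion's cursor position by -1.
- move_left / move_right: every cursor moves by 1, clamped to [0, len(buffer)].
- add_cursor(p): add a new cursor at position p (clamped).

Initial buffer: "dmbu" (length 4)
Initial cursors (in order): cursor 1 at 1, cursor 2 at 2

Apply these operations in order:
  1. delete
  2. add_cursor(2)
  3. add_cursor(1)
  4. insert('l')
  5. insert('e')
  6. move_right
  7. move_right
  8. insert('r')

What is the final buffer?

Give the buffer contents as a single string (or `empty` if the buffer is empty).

After op 1 (delete): buffer="bu" (len 2), cursors c1@0 c2@0, authorship ..
After op 2 (add_cursor(2)): buffer="bu" (len 2), cursors c1@0 c2@0 c3@2, authorship ..
After op 3 (add_cursor(1)): buffer="bu" (len 2), cursors c1@0 c2@0 c4@1 c3@2, authorship ..
After op 4 (insert('l')): buffer="llblul" (len 6), cursors c1@2 c2@2 c4@4 c3@6, authorship 12.4.3
After op 5 (insert('e')): buffer="lleebleule" (len 10), cursors c1@4 c2@4 c4@7 c3@10, authorship 1212.44.33
After op 6 (move_right): buffer="lleebleule" (len 10), cursors c1@5 c2@5 c4@8 c3@10, authorship 1212.44.33
After op 7 (move_right): buffer="lleebleule" (len 10), cursors c1@6 c2@6 c4@9 c3@10, authorship 1212.44.33
After op 8 (insert('r')): buffer="lleeblrreulrer" (len 14), cursors c1@8 c2@8 c4@12 c3@14, authorship 1212.4124.3433

Answer: lleeblrreulrer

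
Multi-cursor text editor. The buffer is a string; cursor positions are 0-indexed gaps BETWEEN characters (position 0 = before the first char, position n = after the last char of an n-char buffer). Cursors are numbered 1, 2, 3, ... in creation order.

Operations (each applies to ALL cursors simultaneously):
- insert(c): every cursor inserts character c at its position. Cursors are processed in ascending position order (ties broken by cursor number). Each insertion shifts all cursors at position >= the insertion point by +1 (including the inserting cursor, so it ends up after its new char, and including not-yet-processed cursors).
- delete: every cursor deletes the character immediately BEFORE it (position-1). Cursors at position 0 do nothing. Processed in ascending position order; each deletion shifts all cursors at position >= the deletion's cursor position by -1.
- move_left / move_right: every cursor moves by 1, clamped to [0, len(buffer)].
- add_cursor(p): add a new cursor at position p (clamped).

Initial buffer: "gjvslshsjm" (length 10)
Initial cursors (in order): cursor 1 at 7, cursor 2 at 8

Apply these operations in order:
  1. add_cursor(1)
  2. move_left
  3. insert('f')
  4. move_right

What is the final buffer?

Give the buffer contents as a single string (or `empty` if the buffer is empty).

After op 1 (add_cursor(1)): buffer="gjvslshsjm" (len 10), cursors c3@1 c1@7 c2@8, authorship ..........
After op 2 (move_left): buffer="gjvslshsjm" (len 10), cursors c3@0 c1@6 c2@7, authorship ..........
After op 3 (insert('f')): buffer="fgjvslsfhfsjm" (len 13), cursors c3@1 c1@8 c2@10, authorship 3......1.2...
After op 4 (move_right): buffer="fgjvslsfhfsjm" (len 13), cursors c3@2 c1@9 c2@11, authorship 3......1.2...

Answer: fgjvslsfhfsjm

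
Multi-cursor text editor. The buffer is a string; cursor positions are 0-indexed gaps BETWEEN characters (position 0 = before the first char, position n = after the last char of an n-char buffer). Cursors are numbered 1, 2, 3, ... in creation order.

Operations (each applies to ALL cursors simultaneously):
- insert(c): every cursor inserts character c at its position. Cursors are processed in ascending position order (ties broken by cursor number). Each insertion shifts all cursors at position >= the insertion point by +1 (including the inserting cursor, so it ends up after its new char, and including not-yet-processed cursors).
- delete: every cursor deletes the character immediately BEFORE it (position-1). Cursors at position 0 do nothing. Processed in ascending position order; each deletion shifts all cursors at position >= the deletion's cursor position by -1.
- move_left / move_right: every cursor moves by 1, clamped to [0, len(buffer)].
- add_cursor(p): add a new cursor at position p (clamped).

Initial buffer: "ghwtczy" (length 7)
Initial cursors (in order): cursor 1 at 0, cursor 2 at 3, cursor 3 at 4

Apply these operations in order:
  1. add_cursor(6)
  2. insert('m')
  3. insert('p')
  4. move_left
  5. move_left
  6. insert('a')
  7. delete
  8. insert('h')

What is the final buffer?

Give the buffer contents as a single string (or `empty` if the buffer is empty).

After op 1 (add_cursor(6)): buffer="ghwtczy" (len 7), cursors c1@0 c2@3 c3@4 c4@6, authorship .......
After op 2 (insert('m')): buffer="mghwmtmczmy" (len 11), cursors c1@1 c2@5 c3@7 c4@10, authorship 1...2.3..4.
After op 3 (insert('p')): buffer="mpghwmptmpczmpy" (len 15), cursors c1@2 c2@7 c3@10 c4@14, authorship 11...22.33..44.
After op 4 (move_left): buffer="mpghwmptmpczmpy" (len 15), cursors c1@1 c2@6 c3@9 c4@13, authorship 11...22.33..44.
After op 5 (move_left): buffer="mpghwmptmpczmpy" (len 15), cursors c1@0 c2@5 c3@8 c4@12, authorship 11...22.33..44.
After op 6 (insert('a')): buffer="ampghwamptampczampy" (len 19), cursors c1@1 c2@7 c3@11 c4@16, authorship 111...222.333..444.
After op 7 (delete): buffer="mpghwmptmpczmpy" (len 15), cursors c1@0 c2@5 c3@8 c4@12, authorship 11...22.33..44.
After op 8 (insert('h')): buffer="hmpghwhmpthmpczhmpy" (len 19), cursors c1@1 c2@7 c3@11 c4@16, authorship 111...222.333..444.

Answer: hmpghwhmpthmpczhmpy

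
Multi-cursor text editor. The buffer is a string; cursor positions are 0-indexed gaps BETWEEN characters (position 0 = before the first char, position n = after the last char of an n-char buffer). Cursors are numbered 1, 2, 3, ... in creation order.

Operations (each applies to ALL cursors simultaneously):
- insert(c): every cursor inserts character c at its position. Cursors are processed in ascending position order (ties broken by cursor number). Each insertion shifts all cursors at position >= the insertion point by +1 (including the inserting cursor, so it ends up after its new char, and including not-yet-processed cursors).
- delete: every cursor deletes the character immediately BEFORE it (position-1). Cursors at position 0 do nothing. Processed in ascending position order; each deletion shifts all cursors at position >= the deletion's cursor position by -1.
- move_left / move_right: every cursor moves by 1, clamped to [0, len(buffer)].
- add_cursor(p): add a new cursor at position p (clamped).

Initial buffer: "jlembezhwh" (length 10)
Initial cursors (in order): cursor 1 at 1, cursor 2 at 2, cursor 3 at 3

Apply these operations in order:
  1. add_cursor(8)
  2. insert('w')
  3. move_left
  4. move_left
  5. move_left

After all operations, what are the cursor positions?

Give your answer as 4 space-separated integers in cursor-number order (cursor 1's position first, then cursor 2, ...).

Answer: 0 1 3 9

Derivation:
After op 1 (add_cursor(8)): buffer="jlembezhwh" (len 10), cursors c1@1 c2@2 c3@3 c4@8, authorship ..........
After op 2 (insert('w')): buffer="jwlwewmbezhwwh" (len 14), cursors c1@2 c2@4 c3@6 c4@12, authorship .1.2.3.....4..
After op 3 (move_left): buffer="jwlwewmbezhwwh" (len 14), cursors c1@1 c2@3 c3@5 c4@11, authorship .1.2.3.....4..
After op 4 (move_left): buffer="jwlwewmbezhwwh" (len 14), cursors c1@0 c2@2 c3@4 c4@10, authorship .1.2.3.....4..
After op 5 (move_left): buffer="jwlwewmbezhwwh" (len 14), cursors c1@0 c2@1 c3@3 c4@9, authorship .1.2.3.....4..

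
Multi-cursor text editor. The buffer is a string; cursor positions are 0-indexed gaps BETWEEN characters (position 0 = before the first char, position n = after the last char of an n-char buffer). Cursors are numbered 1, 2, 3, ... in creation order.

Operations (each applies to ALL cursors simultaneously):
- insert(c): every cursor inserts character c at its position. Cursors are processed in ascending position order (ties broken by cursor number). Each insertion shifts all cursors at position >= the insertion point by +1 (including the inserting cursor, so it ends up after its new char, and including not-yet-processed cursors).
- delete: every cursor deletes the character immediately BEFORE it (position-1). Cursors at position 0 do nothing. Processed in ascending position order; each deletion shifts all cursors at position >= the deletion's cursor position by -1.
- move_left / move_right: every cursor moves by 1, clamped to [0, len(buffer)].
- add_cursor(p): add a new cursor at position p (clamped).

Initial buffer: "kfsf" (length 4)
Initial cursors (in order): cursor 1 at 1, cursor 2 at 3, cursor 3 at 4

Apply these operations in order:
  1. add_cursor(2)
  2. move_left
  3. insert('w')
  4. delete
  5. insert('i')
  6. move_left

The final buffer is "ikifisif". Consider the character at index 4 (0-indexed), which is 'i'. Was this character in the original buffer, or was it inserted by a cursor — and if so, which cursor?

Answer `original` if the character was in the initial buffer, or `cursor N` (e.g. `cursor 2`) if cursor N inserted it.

Answer: cursor 2

Derivation:
After op 1 (add_cursor(2)): buffer="kfsf" (len 4), cursors c1@1 c4@2 c2@3 c3@4, authorship ....
After op 2 (move_left): buffer="kfsf" (len 4), cursors c1@0 c4@1 c2@2 c3@3, authorship ....
After op 3 (insert('w')): buffer="wkwfwswf" (len 8), cursors c1@1 c4@3 c2@5 c3@7, authorship 1.4.2.3.
After op 4 (delete): buffer="kfsf" (len 4), cursors c1@0 c4@1 c2@2 c3@3, authorship ....
After op 5 (insert('i')): buffer="ikifisif" (len 8), cursors c1@1 c4@3 c2@5 c3@7, authorship 1.4.2.3.
After op 6 (move_left): buffer="ikifisif" (len 8), cursors c1@0 c4@2 c2@4 c3@6, authorship 1.4.2.3.
Authorship (.=original, N=cursor N): 1 . 4 . 2 . 3 .
Index 4: author = 2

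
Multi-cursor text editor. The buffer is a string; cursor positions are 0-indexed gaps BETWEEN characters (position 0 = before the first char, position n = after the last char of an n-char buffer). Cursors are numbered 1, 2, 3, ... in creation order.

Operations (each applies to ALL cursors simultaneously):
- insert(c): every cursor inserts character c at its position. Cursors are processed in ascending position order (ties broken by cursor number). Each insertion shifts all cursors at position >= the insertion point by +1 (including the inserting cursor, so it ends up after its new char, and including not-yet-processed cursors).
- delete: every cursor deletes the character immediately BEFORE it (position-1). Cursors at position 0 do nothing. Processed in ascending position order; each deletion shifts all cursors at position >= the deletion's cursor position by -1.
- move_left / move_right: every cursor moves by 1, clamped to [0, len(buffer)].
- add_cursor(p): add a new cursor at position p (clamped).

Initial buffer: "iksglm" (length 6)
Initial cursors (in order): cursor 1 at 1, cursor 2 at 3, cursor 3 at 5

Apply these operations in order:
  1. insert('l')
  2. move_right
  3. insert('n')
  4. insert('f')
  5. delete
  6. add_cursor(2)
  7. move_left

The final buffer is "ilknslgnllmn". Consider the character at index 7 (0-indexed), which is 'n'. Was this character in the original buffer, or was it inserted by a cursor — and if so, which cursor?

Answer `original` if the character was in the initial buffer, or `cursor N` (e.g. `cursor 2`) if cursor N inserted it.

After op 1 (insert('l')): buffer="ilkslgllm" (len 9), cursors c1@2 c2@5 c3@8, authorship .1..2..3.
After op 2 (move_right): buffer="ilkslgllm" (len 9), cursors c1@3 c2@6 c3@9, authorship .1..2..3.
After op 3 (insert('n')): buffer="ilknslgnllmn" (len 12), cursors c1@4 c2@8 c3@12, authorship .1.1.2.2.3.3
After op 4 (insert('f')): buffer="ilknfslgnfllmnf" (len 15), cursors c1@5 c2@10 c3@15, authorship .1.11.2.22.3.33
After op 5 (delete): buffer="ilknslgnllmn" (len 12), cursors c1@4 c2@8 c3@12, authorship .1.1.2.2.3.3
After op 6 (add_cursor(2)): buffer="ilknslgnllmn" (len 12), cursors c4@2 c1@4 c2@8 c3@12, authorship .1.1.2.2.3.3
After op 7 (move_left): buffer="ilknslgnllmn" (len 12), cursors c4@1 c1@3 c2@7 c3@11, authorship .1.1.2.2.3.3
Authorship (.=original, N=cursor N): . 1 . 1 . 2 . 2 . 3 . 3
Index 7: author = 2

Answer: cursor 2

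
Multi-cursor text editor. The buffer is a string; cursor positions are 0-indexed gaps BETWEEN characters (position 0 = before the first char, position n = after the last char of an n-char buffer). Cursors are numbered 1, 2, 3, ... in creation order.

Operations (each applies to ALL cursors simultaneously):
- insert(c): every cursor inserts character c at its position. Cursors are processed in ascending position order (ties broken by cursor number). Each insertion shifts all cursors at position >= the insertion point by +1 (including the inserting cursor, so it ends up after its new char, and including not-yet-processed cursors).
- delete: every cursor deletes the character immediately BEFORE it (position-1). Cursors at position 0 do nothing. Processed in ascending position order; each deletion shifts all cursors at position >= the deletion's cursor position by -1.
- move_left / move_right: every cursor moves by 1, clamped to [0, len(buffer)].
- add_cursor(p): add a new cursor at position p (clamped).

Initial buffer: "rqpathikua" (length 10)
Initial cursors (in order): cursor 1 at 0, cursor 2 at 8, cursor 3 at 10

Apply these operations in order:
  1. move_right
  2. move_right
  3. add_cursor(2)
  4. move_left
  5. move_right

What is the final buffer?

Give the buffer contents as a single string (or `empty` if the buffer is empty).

After op 1 (move_right): buffer="rqpathikua" (len 10), cursors c1@1 c2@9 c3@10, authorship ..........
After op 2 (move_right): buffer="rqpathikua" (len 10), cursors c1@2 c2@10 c3@10, authorship ..........
After op 3 (add_cursor(2)): buffer="rqpathikua" (len 10), cursors c1@2 c4@2 c2@10 c3@10, authorship ..........
After op 4 (move_left): buffer="rqpathikua" (len 10), cursors c1@1 c4@1 c2@9 c3@9, authorship ..........
After op 5 (move_right): buffer="rqpathikua" (len 10), cursors c1@2 c4@2 c2@10 c3@10, authorship ..........

Answer: rqpathikua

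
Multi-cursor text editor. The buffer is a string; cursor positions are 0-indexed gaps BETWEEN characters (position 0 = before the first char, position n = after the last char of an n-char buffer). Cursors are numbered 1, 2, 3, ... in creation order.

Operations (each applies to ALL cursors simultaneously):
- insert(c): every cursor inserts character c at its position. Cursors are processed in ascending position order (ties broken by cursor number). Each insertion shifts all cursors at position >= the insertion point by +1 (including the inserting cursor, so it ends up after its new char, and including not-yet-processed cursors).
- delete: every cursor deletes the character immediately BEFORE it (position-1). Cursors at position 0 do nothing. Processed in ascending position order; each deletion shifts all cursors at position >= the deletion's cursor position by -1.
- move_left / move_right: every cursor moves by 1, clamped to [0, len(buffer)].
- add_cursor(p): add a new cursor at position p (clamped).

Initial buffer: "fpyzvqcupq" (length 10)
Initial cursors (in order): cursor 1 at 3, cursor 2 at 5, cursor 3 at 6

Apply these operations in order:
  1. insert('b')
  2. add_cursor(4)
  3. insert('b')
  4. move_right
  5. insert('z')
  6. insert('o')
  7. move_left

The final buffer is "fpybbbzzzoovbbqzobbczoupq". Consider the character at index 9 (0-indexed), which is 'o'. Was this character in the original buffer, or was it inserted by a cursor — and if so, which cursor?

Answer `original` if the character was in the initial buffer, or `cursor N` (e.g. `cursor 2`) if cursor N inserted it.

After op 1 (insert('b')): buffer="fpybzvbqbcupq" (len 13), cursors c1@4 c2@7 c3@9, authorship ...1..2.3....
After op 2 (add_cursor(4)): buffer="fpybzvbqbcupq" (len 13), cursors c1@4 c4@4 c2@7 c3@9, authorship ...1..2.3....
After op 3 (insert('b')): buffer="fpybbbzvbbqbbcupq" (len 17), cursors c1@6 c4@6 c2@10 c3@13, authorship ...114..22.33....
After op 4 (move_right): buffer="fpybbbzvbbqbbcupq" (len 17), cursors c1@7 c4@7 c2@11 c3@14, authorship ...114..22.33....
After op 5 (insert('z')): buffer="fpybbbzzzvbbqzbbczupq" (len 21), cursors c1@9 c4@9 c2@14 c3@18, authorship ...114.14.22.233.3...
After op 6 (insert('o')): buffer="fpybbbzzzoovbbqzobbczoupq" (len 25), cursors c1@11 c4@11 c2@17 c3@22, authorship ...114.1414.22.2233.33...
After op 7 (move_left): buffer="fpybbbzzzoovbbqzobbczoupq" (len 25), cursors c1@10 c4@10 c2@16 c3@21, authorship ...114.1414.22.2233.33...
Authorship (.=original, N=cursor N): . . . 1 1 4 . 1 4 1 4 . 2 2 . 2 2 3 3 . 3 3 . . .
Index 9: author = 1

Answer: cursor 1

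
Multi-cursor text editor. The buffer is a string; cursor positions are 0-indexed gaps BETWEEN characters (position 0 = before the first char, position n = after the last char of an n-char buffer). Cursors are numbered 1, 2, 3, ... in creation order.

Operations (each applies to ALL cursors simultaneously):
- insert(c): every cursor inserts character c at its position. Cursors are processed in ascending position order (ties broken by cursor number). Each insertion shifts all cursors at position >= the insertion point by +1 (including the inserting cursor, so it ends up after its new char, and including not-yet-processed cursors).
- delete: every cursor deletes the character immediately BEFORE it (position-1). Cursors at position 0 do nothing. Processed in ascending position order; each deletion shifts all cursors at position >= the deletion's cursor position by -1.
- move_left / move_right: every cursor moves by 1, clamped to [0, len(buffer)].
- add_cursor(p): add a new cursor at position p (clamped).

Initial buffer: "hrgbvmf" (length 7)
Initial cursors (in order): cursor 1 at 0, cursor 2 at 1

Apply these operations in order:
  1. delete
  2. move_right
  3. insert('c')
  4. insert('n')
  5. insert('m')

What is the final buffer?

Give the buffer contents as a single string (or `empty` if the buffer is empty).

After op 1 (delete): buffer="rgbvmf" (len 6), cursors c1@0 c2@0, authorship ......
After op 2 (move_right): buffer="rgbvmf" (len 6), cursors c1@1 c2@1, authorship ......
After op 3 (insert('c')): buffer="rccgbvmf" (len 8), cursors c1@3 c2@3, authorship .12.....
After op 4 (insert('n')): buffer="rccnngbvmf" (len 10), cursors c1@5 c2@5, authorship .1212.....
After op 5 (insert('m')): buffer="rccnnmmgbvmf" (len 12), cursors c1@7 c2@7, authorship .121212.....

Answer: rccnnmmgbvmf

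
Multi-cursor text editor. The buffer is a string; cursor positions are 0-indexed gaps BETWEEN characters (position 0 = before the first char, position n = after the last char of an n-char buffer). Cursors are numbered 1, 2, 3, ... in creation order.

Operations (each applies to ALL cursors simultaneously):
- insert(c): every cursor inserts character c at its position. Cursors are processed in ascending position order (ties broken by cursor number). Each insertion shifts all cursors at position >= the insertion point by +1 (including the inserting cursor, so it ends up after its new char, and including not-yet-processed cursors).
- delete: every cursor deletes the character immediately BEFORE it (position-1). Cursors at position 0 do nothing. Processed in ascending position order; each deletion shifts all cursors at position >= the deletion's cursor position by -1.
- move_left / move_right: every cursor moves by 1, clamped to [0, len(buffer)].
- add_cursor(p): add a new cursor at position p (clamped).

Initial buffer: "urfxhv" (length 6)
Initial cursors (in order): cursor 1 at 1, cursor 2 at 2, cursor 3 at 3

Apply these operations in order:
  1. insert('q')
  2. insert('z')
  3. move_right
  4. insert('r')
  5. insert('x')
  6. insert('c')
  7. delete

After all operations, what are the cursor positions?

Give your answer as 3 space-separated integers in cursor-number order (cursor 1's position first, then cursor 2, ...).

Answer: 6 11 16

Derivation:
After op 1 (insert('q')): buffer="uqrqfqxhv" (len 9), cursors c1@2 c2@4 c3@6, authorship .1.2.3...
After op 2 (insert('z')): buffer="uqzrqzfqzxhv" (len 12), cursors c1@3 c2@6 c3@9, authorship .11.22.33...
After op 3 (move_right): buffer="uqzrqzfqzxhv" (len 12), cursors c1@4 c2@7 c3@10, authorship .11.22.33...
After op 4 (insert('r')): buffer="uqzrrqzfrqzxrhv" (len 15), cursors c1@5 c2@9 c3@13, authorship .11.122.233.3..
After op 5 (insert('x')): buffer="uqzrrxqzfrxqzxrxhv" (len 18), cursors c1@6 c2@11 c3@16, authorship .11.1122.2233.33..
After op 6 (insert('c')): buffer="uqzrrxcqzfrxcqzxrxchv" (len 21), cursors c1@7 c2@13 c3@19, authorship .11.11122.22233.333..
After op 7 (delete): buffer="uqzrrxqzfrxqzxrxhv" (len 18), cursors c1@6 c2@11 c3@16, authorship .11.1122.2233.33..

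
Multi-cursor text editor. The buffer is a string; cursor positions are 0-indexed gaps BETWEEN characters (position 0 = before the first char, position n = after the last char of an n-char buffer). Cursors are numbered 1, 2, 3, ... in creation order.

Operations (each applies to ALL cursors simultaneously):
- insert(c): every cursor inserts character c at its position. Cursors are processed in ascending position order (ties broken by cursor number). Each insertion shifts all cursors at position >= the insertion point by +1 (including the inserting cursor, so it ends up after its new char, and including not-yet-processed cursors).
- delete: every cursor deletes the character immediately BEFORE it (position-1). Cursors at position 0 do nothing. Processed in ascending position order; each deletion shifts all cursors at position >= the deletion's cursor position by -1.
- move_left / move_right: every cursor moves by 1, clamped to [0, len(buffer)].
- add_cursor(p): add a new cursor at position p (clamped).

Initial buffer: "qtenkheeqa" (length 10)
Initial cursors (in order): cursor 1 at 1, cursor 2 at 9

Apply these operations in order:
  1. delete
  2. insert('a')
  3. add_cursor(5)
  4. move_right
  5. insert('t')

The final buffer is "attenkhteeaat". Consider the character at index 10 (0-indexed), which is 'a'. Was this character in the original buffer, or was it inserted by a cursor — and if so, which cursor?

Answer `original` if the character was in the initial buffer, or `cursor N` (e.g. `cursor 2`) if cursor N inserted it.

Answer: cursor 2

Derivation:
After op 1 (delete): buffer="tenkheea" (len 8), cursors c1@0 c2@7, authorship ........
After op 2 (insert('a')): buffer="atenkheeaa" (len 10), cursors c1@1 c2@9, authorship 1.......2.
After op 3 (add_cursor(5)): buffer="atenkheeaa" (len 10), cursors c1@1 c3@5 c2@9, authorship 1.......2.
After op 4 (move_right): buffer="atenkheeaa" (len 10), cursors c1@2 c3@6 c2@10, authorship 1.......2.
After op 5 (insert('t')): buffer="attenkhteeaat" (len 13), cursors c1@3 c3@8 c2@13, authorship 1.1....3..2.2
Authorship (.=original, N=cursor N): 1 . 1 . . . . 3 . . 2 . 2
Index 10: author = 2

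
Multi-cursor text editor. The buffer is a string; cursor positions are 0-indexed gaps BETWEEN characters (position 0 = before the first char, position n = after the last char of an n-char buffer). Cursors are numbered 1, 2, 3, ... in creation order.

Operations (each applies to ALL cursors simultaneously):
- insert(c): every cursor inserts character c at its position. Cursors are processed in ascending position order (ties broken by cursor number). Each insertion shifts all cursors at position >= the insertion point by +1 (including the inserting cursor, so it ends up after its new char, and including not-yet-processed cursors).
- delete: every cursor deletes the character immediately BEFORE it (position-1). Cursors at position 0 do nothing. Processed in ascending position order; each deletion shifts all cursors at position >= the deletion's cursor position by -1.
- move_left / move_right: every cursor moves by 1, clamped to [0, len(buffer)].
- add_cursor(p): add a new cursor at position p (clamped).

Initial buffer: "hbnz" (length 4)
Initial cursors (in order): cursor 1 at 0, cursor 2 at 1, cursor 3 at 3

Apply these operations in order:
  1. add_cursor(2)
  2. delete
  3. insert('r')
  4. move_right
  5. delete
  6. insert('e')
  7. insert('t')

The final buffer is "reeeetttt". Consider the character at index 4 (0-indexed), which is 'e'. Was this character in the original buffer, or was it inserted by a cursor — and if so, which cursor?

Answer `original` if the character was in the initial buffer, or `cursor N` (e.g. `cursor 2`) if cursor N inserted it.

Answer: cursor 4

Derivation:
After op 1 (add_cursor(2)): buffer="hbnz" (len 4), cursors c1@0 c2@1 c4@2 c3@3, authorship ....
After op 2 (delete): buffer="z" (len 1), cursors c1@0 c2@0 c3@0 c4@0, authorship .
After op 3 (insert('r')): buffer="rrrrz" (len 5), cursors c1@4 c2@4 c3@4 c4@4, authorship 1234.
After op 4 (move_right): buffer="rrrrz" (len 5), cursors c1@5 c2@5 c3@5 c4@5, authorship 1234.
After op 5 (delete): buffer="r" (len 1), cursors c1@1 c2@1 c3@1 c4@1, authorship 1
After op 6 (insert('e')): buffer="reeee" (len 5), cursors c1@5 c2@5 c3@5 c4@5, authorship 11234
After op 7 (insert('t')): buffer="reeeetttt" (len 9), cursors c1@9 c2@9 c3@9 c4@9, authorship 112341234
Authorship (.=original, N=cursor N): 1 1 2 3 4 1 2 3 4
Index 4: author = 4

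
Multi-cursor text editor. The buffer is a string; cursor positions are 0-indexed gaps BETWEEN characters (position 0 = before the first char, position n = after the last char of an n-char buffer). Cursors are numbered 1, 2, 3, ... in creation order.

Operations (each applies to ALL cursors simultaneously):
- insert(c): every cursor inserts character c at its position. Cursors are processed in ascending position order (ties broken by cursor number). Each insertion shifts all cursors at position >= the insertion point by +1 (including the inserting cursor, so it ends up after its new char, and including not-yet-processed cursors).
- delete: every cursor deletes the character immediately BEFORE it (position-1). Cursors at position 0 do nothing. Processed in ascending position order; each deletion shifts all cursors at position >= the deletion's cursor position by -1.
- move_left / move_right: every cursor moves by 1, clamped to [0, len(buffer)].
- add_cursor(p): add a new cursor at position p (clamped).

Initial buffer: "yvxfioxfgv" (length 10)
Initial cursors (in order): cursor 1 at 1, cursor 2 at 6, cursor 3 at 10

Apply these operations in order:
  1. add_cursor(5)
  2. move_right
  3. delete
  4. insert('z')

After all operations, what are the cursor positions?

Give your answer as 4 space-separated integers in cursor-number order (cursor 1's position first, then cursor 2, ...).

After op 1 (add_cursor(5)): buffer="yvxfioxfgv" (len 10), cursors c1@1 c4@5 c2@6 c3@10, authorship ..........
After op 2 (move_right): buffer="yvxfioxfgv" (len 10), cursors c1@2 c4@6 c2@7 c3@10, authorship ..........
After op 3 (delete): buffer="yxfifg" (len 6), cursors c1@1 c2@4 c4@4 c3@6, authorship ......
After op 4 (insert('z')): buffer="yzxfizzfgz" (len 10), cursors c1@2 c2@7 c4@7 c3@10, authorship .1...24..3

Answer: 2 7 10 7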